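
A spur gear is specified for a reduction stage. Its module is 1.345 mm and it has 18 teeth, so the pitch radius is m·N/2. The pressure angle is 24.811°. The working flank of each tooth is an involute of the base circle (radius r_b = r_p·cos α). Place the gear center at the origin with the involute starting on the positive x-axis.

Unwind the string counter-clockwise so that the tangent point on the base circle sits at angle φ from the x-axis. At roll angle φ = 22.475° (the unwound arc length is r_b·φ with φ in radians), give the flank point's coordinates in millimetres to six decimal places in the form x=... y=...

x=11.800767 y=0.217680

pitch radius r_p = m·N/2 = 1.345·18/2 = 12.105000
base radius r_b = r_p·cos α = 12.105000·cos 24.811° = 10.987671
roll angle φ = 22.475° = 0.39226275 rad
x = r_b·(cos φ + φ·sin φ) = 10.987671·(0.92404642 + 0.39226275·0.38228028) = 11.800767
y = r_b·(sin φ − φ·cos φ) = 10.987671·(0.38228028 − 0.39226275·0.92404642) = 0.217680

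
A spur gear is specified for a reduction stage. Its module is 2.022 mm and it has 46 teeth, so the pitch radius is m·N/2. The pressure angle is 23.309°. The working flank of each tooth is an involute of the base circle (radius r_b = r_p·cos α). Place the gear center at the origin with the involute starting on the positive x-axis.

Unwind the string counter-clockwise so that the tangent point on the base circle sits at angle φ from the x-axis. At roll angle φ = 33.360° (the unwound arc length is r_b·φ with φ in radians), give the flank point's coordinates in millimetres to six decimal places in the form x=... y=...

pitch radius r_p = m·N/2 = 2.022·46/2 = 46.506000
base radius r_b = r_p·cos α = 46.506000·cos 23.309° = 42.710377
roll angle φ = 33.360° = 0.58224184 rad
x = r_b·(cos φ + φ·sin φ) = 42.710377·(0.83523197 + 0.58224184·0.54989777) = 49.347803
y = r_b·(sin φ − φ·cos φ) = 42.710377·(0.54989777 − 0.58224184·0.83523197) = 2.715986

x=49.347803 y=2.715986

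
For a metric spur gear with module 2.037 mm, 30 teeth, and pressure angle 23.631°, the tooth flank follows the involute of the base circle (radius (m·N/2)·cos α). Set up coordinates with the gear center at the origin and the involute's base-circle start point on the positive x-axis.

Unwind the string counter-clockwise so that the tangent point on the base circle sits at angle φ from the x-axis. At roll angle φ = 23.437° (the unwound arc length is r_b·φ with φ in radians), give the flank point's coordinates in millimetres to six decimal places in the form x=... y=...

x=30.237722 y=0.628029

pitch radius r_p = m·N/2 = 2.037·30/2 = 30.555000
base radius r_b = r_p·cos α = 30.555000·cos 23.631° = 27.992841
roll angle φ = 23.437° = 0.40905282 rad
x = r_b·(cos φ + φ·sin φ) = 27.992841·(0.91749797 + 0.40905282·0.39774047) = 30.237722
y = r_b·(sin φ − φ·cos φ) = 27.992841·(0.39774047 − 0.40905282·0.91749797) = 0.628029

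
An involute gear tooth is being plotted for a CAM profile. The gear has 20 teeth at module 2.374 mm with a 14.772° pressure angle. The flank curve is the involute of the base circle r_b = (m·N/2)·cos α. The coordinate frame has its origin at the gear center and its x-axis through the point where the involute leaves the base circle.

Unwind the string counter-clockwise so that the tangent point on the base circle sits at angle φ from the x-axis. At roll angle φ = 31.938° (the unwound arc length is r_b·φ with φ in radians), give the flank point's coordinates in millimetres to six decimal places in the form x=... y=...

pitch radius r_p = m·N/2 = 2.374·20/2 = 23.740000
base radius r_b = r_p·cos α = 23.740000·cos 14.772° = 22.955348
roll angle φ = 31.938° = 0.55742326 rad
x = r_b·(cos φ + φ·sin φ) = 22.955348·(0.84862103 + 0.55742326·0.52900128) = 26.249409
y = r_b·(sin φ − φ·cos φ) = 22.955348·(0.52900128 − 0.55742326·0.84862103) = 1.284585

x=26.249409 y=1.284585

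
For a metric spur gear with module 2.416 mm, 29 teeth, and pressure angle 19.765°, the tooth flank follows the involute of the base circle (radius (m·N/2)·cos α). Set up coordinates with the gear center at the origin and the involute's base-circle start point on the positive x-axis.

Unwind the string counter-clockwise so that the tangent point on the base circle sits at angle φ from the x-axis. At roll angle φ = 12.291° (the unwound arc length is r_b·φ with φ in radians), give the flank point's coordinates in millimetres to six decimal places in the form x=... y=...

x=33.718041 y=0.107986

pitch radius r_p = m·N/2 = 2.416·29/2 = 35.032000
base radius r_b = r_p·cos α = 35.032000·cos 19.765° = 32.968178
roll angle φ = 12.291° = 0.21451842 rad
x = r_b·(cos φ + φ·sin φ) = 32.968178·(0.97707903 + 0.21451842·0.21287691) = 33.718041
y = r_b·(sin φ − φ·cos φ) = 32.968178·(0.21287691 − 0.21451842·0.97707903) = 0.107986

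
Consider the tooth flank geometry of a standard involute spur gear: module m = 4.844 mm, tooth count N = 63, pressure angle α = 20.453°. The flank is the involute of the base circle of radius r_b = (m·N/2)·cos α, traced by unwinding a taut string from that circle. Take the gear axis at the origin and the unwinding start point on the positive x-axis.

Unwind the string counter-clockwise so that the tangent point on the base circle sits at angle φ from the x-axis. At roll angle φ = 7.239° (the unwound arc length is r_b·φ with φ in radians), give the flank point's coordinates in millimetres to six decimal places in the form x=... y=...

x=144.103382 y=0.095960

pitch radius r_p = m·N/2 = 4.844·63/2 = 152.586000
base radius r_b = r_p·cos α = 152.586000·cos 20.453° = 142.966849
roll angle φ = 7.239° = 0.12634438 rad
x = r_b·(cos φ + φ·sin φ) = 142.966849·(0.99202916 + 0.12634438·0.12600852) = 144.103382
y = r_b·(sin φ − φ·cos φ) = 142.966849·(0.12600852 − 0.12634438·0.99202916) = 0.095960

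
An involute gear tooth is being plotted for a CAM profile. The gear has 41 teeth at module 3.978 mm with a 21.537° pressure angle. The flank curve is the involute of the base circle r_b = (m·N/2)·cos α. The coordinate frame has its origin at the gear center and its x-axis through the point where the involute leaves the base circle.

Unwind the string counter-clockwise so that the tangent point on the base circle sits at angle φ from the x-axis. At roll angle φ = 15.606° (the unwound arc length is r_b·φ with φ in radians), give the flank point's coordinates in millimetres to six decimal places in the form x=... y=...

x=78.617137 y=0.507161

pitch radius r_p = m·N/2 = 3.978·41/2 = 81.549000
base radius r_b = r_p·cos α = 81.549000·cos 21.537° = 75.855306
roll angle φ = 15.606° = 0.27237608 rad
x = r_b·(cos φ + φ·sin φ) = 75.855306·(0.96313440 + 0.27237608·0.26902068) = 78.617137
y = r_b·(sin φ − φ·cos φ) = 75.855306·(0.26902068 − 0.27237608·0.96313440) = 0.507161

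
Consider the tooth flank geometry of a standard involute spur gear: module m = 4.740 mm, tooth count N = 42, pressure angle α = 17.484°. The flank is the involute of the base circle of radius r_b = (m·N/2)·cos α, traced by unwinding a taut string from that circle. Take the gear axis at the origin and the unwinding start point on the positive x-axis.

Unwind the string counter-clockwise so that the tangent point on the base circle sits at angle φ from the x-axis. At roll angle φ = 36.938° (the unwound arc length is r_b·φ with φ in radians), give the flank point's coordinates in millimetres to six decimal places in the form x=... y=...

x=112.668109 y=8.132564

pitch radius r_p = m·N/2 = 4.740·42/2 = 99.540000
base radius r_b = r_p·cos α = 99.540000·cos 17.484° = 94.941340
roll angle φ = 36.938° = 0.64468972 rad
x = r_b·(cos φ + φ·sin φ) = 94.941340·(0.79928627 + 0.64468972·0.60095046) = 112.668109
y = r_b·(sin φ − φ·cos φ) = 94.941340·(0.60095046 − 0.64468972·0.79928627) = 8.132564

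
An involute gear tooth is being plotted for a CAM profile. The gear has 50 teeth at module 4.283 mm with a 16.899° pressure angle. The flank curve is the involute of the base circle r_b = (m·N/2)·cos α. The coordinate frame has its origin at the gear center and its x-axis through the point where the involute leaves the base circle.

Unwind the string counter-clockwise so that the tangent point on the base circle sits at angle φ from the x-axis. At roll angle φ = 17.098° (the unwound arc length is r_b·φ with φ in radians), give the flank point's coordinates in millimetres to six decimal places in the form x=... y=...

pitch radius r_p = m·N/2 = 4.283·50/2 = 107.075000
base radius r_b = r_p·cos α = 107.075000·cos 16.899° = 102.451358
roll angle φ = 17.098° = 0.29841640 rad
x = r_b·(cos φ + φ·sin φ) = 102.451358·(0.95580328 + 0.29841640·0.29400696) = 106.912067
y = r_b·(sin φ − φ·cos φ) = 102.451358·(0.29400696 − 0.29841640·0.95580328) = 0.899481

x=106.912067 y=0.899481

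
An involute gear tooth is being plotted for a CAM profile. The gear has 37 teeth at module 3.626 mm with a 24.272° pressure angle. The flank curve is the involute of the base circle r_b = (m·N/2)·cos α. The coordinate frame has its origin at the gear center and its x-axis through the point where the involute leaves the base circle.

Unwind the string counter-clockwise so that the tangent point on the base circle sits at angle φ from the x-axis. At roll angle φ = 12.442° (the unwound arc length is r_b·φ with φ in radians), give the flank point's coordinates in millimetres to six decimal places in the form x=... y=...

pitch radius r_p = m·N/2 = 3.626·37/2 = 67.081000
base radius r_b = r_p·cos α = 67.081000·cos 24.272° = 61.151326
roll angle φ = 12.442° = 0.21715387 rad
x = r_b·(cos φ + φ·sin φ) = 61.151326·(0.97651461 + 0.21715387·0.21545121) = 62.576193
y = r_b·(sin φ − φ·cos φ) = 61.151326·(0.21545121 − 0.21715387·0.97651461) = 0.207749

x=62.576193 y=0.207749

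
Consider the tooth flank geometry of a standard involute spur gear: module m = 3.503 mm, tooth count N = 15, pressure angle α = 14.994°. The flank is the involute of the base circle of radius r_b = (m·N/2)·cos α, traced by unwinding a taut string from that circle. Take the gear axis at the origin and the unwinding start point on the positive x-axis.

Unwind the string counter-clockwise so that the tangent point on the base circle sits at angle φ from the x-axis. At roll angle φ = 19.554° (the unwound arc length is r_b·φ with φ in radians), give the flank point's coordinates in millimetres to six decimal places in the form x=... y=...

x=26.813169 y=0.332360

pitch radius r_p = m·N/2 = 3.503·15/2 = 26.272500
base radius r_b = r_p·cos α = 26.272500·cos 14.994° = 25.377998
roll angle φ = 19.554° = 0.34128168 rad
x = r_b·(cos φ + φ·sin φ) = 25.377998·(0.94232647 + 0.34128168·0.33469513) = 26.813169
y = r_b·(sin φ − φ·cos φ) = 25.377998·(0.33469513 − 0.34128168·0.94232647) = 0.332360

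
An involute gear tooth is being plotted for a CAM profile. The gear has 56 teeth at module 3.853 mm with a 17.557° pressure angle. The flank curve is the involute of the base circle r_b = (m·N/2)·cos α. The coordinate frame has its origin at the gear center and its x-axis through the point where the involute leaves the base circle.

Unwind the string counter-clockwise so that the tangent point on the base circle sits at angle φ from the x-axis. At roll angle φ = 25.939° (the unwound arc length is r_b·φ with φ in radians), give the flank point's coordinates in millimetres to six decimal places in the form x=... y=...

x=112.865240 y=3.116616

pitch radius r_p = m·N/2 = 3.853·56/2 = 107.884000
base radius r_b = r_p·cos α = 107.884000·cos 17.557° = 102.858475
roll angle φ = 25.939° = 0.45272095 rad
x = r_b·(cos φ + φ·sin φ) = 102.858475·(0.89926025 + 0.45272095·0.43741400) = 112.865240
y = r_b·(sin φ − φ·cos φ) = 102.858475·(0.43741400 − 0.45272095·0.89926025) = 3.116616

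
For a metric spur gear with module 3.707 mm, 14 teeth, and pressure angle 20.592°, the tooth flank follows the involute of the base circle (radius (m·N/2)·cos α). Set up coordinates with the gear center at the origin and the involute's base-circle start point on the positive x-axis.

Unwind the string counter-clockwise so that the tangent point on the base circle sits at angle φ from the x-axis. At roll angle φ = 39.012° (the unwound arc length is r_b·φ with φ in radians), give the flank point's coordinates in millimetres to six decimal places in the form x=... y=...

pitch radius r_p = m·N/2 = 3.707·14/2 = 25.949000
base radius r_b = r_p·cos α = 25.949000·cos 20.592° = 24.291083
roll angle φ = 39.012° = 0.68088785 rad
x = r_b·(cos φ + φ·sin φ) = 24.291083·(0.77701414 + 0.68088785·0.62948314) = 29.285854
y = r_b·(sin φ − φ·cos φ) = 24.291083·(0.62948314 − 0.68088785·0.77701414) = 2.439399

x=29.285854 y=2.439399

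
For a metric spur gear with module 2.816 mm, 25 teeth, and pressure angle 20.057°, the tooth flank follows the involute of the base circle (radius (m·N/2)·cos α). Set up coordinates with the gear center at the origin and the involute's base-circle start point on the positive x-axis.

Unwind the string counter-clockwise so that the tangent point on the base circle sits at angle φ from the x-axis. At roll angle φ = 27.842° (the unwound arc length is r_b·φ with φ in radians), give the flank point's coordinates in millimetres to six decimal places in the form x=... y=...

x=36.741615 y=1.235075

pitch radius r_p = m·N/2 = 2.816·25/2 = 35.200000
base radius r_b = r_p·cos α = 35.200000·cos 20.057° = 33.065187
roll angle φ = 27.842° = 0.48593457 rad
x = r_b·(cos φ + φ·sin φ) = 33.065187·(0.88423886 + 0.48593457·0.46703495) = 36.741615
y = r_b·(sin φ − φ·cos φ) = 33.065187·(0.46703495 − 0.48593457·0.88423886) = 1.235075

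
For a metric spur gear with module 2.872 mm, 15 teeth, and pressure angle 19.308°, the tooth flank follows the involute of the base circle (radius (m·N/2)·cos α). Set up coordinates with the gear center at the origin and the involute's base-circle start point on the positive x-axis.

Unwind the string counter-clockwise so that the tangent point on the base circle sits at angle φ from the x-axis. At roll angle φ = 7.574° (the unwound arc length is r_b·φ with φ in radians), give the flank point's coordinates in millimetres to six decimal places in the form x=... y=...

pitch radius r_p = m·N/2 = 2.872·15/2 = 21.540000
base radius r_b = r_p·cos α = 21.540000·cos 19.308° = 20.328478
roll angle φ = 7.574° = 0.13219124 rad
x = r_b·(cos φ + φ·sin φ) = 20.328478·(0.99127545 + 0.13219124·0.13180658) = 20.505318
y = r_b·(sin φ − φ·cos φ) = 20.328478·(0.13180658 − 0.13219124·0.99127545) = 0.015625

x=20.505318 y=0.015625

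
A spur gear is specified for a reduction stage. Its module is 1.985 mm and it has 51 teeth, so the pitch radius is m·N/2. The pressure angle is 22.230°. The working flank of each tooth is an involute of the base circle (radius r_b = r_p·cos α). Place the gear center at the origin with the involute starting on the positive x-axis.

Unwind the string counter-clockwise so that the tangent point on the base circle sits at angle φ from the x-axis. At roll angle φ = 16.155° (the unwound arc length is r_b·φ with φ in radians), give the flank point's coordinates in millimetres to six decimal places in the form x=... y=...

x=48.680882 y=0.347323

pitch radius r_p = m·N/2 = 1.985·51/2 = 50.617500
base radius r_b = r_p·cos α = 50.617500·cos 22.230° = 46.855234
roll angle φ = 16.155° = 0.28195794 rad
x = r_b·(cos φ + φ·sin φ) = 46.855234·(0.96051251 + 0.28195794·0.27823681) = 48.680882
y = r_b·(sin φ − φ·cos φ) = 46.855234·(0.27823681 − 0.28195794·0.96051251) = 0.347323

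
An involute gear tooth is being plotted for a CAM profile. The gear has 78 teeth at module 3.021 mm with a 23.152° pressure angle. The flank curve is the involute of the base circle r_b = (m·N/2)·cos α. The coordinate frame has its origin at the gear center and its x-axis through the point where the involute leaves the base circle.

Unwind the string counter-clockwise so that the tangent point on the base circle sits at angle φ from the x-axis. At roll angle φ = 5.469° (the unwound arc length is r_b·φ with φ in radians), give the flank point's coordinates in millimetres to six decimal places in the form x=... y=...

pitch radius r_p = m·N/2 = 3.021·78/2 = 117.819000
base radius r_b = r_p·cos α = 117.819000·cos 23.152° = 108.330452
roll angle φ = 5.469° = 0.09545206 rad
x = r_b·(cos φ + φ·sin φ) = 108.330452·(0.99544791 + 0.09545206·0.09530718) = 108.822833
y = r_b·(sin φ − φ·cos φ) = 108.330452·(0.09530718 − 0.09545206·0.99544791) = 0.031375

x=108.822833 y=0.031375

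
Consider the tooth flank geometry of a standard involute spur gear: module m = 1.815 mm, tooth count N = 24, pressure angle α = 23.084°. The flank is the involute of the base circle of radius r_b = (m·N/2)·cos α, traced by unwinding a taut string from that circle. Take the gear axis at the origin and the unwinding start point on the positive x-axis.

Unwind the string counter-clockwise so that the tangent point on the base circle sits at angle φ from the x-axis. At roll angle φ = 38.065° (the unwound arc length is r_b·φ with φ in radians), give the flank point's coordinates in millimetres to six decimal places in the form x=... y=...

x=23.981727 y=1.873313

pitch radius r_p = m·N/2 = 1.815·24/2 = 21.780000
base radius r_b = r_p·cos α = 21.780000·cos 23.084° = 20.036098
roll angle φ = 38.065° = 0.66435958 rad
x = r_b·(cos φ + φ·sin φ) = 20.036098·(0.78731180 + 0.66435958·0.61655505) = 23.981727
y = r_b·(sin φ − φ·cos φ) = 20.036098·(0.61655505 − 0.66435958·0.78731180) = 1.873313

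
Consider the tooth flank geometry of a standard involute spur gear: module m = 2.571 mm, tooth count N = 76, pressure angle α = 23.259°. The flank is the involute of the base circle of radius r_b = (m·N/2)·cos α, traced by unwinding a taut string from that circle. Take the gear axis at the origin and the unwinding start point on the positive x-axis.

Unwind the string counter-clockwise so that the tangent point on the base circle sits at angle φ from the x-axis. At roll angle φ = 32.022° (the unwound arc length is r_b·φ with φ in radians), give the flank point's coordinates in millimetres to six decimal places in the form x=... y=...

x=102.700458 y=5.061774

pitch radius r_p = m·N/2 = 2.571·76/2 = 97.698000
base radius r_b = r_p·cos α = 97.698000·cos 23.259° = 89.758005
roll angle φ = 32.022° = 0.55888933 rad
x = r_b·(cos φ + φ·sin φ) = 89.758005·(0.84784456 + 0.55888933·0.53024485) = 102.700458
y = r_b·(sin φ − φ·cos φ) = 89.758005·(0.53024485 − 0.55888933·0.84784456) = 5.061774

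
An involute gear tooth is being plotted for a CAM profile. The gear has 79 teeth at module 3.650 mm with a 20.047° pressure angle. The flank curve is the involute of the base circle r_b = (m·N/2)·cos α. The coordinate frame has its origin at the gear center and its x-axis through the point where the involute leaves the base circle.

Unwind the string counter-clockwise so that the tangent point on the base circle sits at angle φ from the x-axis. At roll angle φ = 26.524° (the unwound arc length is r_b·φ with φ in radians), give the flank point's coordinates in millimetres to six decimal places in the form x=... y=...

pitch radius r_p = m·N/2 = 3.650·79/2 = 144.175000
base radius r_b = r_p·cos α = 144.175000·cos 20.047° = 135.439688
roll angle φ = 26.524° = 0.46293113 rad
x = r_b·(cos φ + φ·sin φ) = 135.439688·(0.89474738 + 0.46293113·0.44657264) = 149.184075
y = r_b·(sin φ − φ·cos φ) = 135.439688·(0.44657264 − 0.46293113·0.89474738) = 4.383672

x=149.184075 y=4.383672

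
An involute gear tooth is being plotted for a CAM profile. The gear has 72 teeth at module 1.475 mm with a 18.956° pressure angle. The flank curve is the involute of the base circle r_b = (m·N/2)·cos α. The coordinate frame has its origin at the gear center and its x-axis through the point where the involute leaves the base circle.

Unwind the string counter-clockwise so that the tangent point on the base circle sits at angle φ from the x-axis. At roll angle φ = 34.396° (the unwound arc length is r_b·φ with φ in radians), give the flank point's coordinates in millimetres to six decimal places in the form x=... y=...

x=58.470553 y=3.492859

pitch radius r_p = m·N/2 = 1.475·72/2 = 53.100000
base radius r_b = r_p·cos α = 53.100000·cos 18.956° = 50.220298
roll angle φ = 34.396° = 0.60032345 rad
x = r_b·(cos φ + φ·sin φ) = 50.220298·(0.82515294 + 0.60032345·0.56490940) = 58.470553
y = r_b·(sin φ − φ·cos φ) = 50.220298·(0.56490940 − 0.60032345·0.82515294) = 3.492859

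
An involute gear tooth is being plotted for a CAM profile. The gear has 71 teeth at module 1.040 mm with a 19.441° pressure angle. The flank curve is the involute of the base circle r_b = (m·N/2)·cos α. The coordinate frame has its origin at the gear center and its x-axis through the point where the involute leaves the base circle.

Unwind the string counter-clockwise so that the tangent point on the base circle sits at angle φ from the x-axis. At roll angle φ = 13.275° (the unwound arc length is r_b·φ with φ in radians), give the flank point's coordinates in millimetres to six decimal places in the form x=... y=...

x=35.736951 y=0.143565

pitch radius r_p = m·N/2 = 1.040·71/2 = 36.920000
base radius r_b = r_p·cos α = 36.920000·cos 19.441° = 34.814996
roll angle φ = 13.275° = 0.23169246 rad
x = r_b·(cos φ + φ·sin φ) = 34.814996·(0.97327916 + 0.23169246·0.22962509) = 35.736951
y = r_b·(sin φ − φ·cos φ) = 34.814996·(0.22962509 − 0.23169246·0.97327916) = 0.143565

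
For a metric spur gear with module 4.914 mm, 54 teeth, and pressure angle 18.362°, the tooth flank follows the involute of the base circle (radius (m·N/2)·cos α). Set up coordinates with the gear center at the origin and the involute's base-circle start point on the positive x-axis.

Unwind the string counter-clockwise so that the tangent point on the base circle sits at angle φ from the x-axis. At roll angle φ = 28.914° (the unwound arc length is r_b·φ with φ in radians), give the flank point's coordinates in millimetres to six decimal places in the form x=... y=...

x=140.950356 y=5.258222

pitch radius r_p = m·N/2 = 4.914·54/2 = 132.678000
base radius r_b = r_p·cos α = 132.678000·cos 18.362° = 125.922719
roll angle φ = 28.914° = 0.50464450 rad
x = r_b·(cos φ + φ·sin φ) = 125.922719·(0.87534641 + 0.50464450·0.48349629) = 140.950356
y = r_b·(sin φ − φ·cos φ) = 125.922719·(0.48349629 − 0.50464450·0.87534641) = 5.258222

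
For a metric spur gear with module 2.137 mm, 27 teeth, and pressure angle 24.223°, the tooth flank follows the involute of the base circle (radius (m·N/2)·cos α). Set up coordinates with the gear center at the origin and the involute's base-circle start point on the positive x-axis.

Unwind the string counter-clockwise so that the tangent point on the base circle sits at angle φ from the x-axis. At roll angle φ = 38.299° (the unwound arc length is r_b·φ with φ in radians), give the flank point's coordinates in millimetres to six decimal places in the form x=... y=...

x=31.546763 y=2.504117

pitch radius r_p = m·N/2 = 2.137·27/2 = 28.849500
base radius r_b = r_p·cos α = 28.849500·cos 24.223° = 26.309460
roll angle φ = 38.299° = 0.66844365 rad
x = r_b·(cos φ + φ·sin φ) = 26.309460·(0.78478719 + 0.66844365·0.61976533) = 31.546763
y = r_b·(sin φ − φ·cos φ) = 26.309460·(0.61976533 − 0.66844365·0.78478719) = 2.504117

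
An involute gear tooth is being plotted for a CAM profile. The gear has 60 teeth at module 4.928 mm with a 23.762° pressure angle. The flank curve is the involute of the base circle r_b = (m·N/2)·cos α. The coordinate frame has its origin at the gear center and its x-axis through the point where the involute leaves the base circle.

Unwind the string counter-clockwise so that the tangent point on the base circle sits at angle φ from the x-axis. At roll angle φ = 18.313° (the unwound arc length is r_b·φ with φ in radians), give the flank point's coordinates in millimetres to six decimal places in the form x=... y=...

x=142.043038 y=1.457696

pitch radius r_p = m·N/2 = 4.928·60/2 = 147.840000
base radius r_b = r_p·cos α = 147.840000·cos 23.762° = 135.307176
roll angle φ = 18.313° = 0.31962215 rad
x = r_b·(cos φ + φ·sin φ) = 135.307176·(0.94935421 + 0.31962215·0.31420787) = 142.043038
y = r_b·(sin φ − φ·cos φ) = 135.307176·(0.31420787 − 0.31962215·0.94935421) = 1.457696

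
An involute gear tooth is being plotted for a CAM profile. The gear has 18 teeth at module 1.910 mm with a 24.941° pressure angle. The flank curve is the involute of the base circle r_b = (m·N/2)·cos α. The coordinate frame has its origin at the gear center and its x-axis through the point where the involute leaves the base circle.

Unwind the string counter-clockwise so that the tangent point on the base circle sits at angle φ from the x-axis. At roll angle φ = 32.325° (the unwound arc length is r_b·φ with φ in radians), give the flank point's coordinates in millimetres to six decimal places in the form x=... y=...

x=17.873601 y=0.903648

pitch radius r_p = m·N/2 = 1.910·18/2 = 17.190000
base radius r_b = r_p·cos α = 17.190000·cos 24.941° = 15.586903
roll angle φ = 32.325° = 0.56417768 rad
x = r_b·(cos φ + φ·sin φ) = 15.586903·(0.84502860 + 0.56417768·0.53472111) = 17.873601
y = r_b·(sin φ − φ·cos φ) = 15.586903·(0.53472111 − 0.56417768·0.84502860) = 0.903648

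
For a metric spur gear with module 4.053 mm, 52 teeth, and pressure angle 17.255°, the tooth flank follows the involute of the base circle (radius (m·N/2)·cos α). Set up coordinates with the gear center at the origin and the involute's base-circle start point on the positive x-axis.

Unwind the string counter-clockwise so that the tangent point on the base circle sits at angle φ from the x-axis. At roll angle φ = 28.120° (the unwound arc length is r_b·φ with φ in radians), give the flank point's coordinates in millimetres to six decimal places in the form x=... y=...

pitch radius r_p = m·N/2 = 4.053·52/2 = 105.378000
base radius r_b = r_p·cos α = 105.378000·cos 17.255° = 100.635364
roll angle φ = 28.120° = 0.49078659 rad
x = r_b·(cos φ + φ·sin φ) = 100.635364·(0.88196240 + 0.49078659·0.47131977) = 112.035320
y = r_b·(sin φ − φ·cos φ) = 100.635364·(0.47131977 − 0.49078659·0.88196240) = 3.870885

x=112.035320 y=3.870885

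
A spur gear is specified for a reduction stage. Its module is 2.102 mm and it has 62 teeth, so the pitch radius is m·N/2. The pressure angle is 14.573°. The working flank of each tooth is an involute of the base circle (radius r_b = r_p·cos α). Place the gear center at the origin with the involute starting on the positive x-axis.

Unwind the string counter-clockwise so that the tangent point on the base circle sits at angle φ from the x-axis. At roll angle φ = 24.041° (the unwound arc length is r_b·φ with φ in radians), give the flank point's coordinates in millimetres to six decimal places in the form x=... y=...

x=68.375275 y=1.525792

pitch radius r_p = m·N/2 = 2.102·62/2 = 65.162000
base radius r_b = r_p·cos α = 65.162000·cos 14.573° = 63.065598
roll angle φ = 24.041° = 0.41959461 rad
x = r_b·(cos φ + φ·sin φ) = 63.065598·(0.91325417 + 0.41959461·0.40739026) = 68.375275
y = r_b·(sin φ − φ·cos φ) = 63.065598·(0.40739026 − 0.41959461·0.91325417) = 1.525792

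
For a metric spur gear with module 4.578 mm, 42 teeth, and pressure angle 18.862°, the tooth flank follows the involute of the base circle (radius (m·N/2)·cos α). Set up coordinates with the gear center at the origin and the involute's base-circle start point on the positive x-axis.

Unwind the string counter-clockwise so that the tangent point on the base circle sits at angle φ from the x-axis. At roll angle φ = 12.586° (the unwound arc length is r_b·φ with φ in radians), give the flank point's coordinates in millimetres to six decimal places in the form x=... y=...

x=93.143927 y=0.319890

pitch radius r_p = m·N/2 = 4.578·42/2 = 96.138000
base radius r_b = r_p·cos α = 96.138000·cos 18.862° = 90.975388
roll angle φ = 12.586° = 0.21966714 rad
x = r_b·(cos φ + φ·sin φ) = 90.975388·(0.97597004 + 0.21966714·0.21790477) = 93.143927
y = r_b·(sin φ − φ·cos φ) = 90.975388·(0.21790477 − 0.21966714·0.97597004) = 0.319890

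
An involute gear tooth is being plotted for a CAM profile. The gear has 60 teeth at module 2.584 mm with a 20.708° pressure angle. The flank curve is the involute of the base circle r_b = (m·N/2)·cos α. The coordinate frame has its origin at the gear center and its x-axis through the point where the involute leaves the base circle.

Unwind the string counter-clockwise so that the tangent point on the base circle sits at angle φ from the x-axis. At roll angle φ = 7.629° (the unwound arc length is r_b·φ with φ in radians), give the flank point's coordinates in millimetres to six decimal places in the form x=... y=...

x=73.151738 y=0.056958

pitch radius r_p = m·N/2 = 2.584·60/2 = 77.520000
base radius r_b = r_p·cos α = 77.520000·cos 20.708° = 72.511795
roll angle φ = 7.629° = 0.13315117 rad
x = r_b·(cos φ + φ·sin φ) = 72.511795·(0.99114847 + 0.13315117·0.13275807) = 73.151738
y = r_b·(sin φ − φ·cos φ) = 72.511795·(0.13275807 − 0.13315117·0.99114847) = 0.056958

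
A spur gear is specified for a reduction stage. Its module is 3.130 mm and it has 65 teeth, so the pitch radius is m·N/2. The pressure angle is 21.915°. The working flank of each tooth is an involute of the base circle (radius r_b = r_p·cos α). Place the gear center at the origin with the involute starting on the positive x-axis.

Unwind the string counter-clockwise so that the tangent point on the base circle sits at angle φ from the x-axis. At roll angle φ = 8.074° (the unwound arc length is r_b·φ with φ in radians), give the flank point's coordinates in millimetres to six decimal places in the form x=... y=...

x=95.306594 y=0.087855

pitch radius r_p = m·N/2 = 3.130·65/2 = 101.725000
base radius r_b = r_p·cos α = 101.725000·cos 21.915° = 94.374206
roll angle φ = 8.074° = 0.14091788 rad
x = r_b·(cos φ + φ·sin φ) = 94.374206·(0.99008749 + 0.14091788·0.14045196) = 95.306594
y = r_b·(sin φ − φ·cos φ) = 94.374206·(0.14045196 − 0.14091788·0.99008749) = 0.087855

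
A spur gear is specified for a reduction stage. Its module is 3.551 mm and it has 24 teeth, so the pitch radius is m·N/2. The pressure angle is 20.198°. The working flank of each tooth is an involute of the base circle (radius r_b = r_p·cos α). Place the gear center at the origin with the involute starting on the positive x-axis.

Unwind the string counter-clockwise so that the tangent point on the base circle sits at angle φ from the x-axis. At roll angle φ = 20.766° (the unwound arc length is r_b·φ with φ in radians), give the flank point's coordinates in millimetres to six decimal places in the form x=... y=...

x=42.532578 y=0.626358

pitch radius r_p = m·N/2 = 3.551·24/2 = 42.612000
base radius r_b = r_p·cos α = 42.612000·cos 20.198° = 39.991578
roll angle φ = 20.766° = 0.36243507 rad
x = r_b·(cos φ + φ·sin φ) = 39.991578·(0.93503624 + 0.36243507·0.35455216) = 42.532578
y = r_b·(sin φ − φ·cos φ) = 39.991578·(0.35455216 − 0.36243507·0.93503624) = 0.626358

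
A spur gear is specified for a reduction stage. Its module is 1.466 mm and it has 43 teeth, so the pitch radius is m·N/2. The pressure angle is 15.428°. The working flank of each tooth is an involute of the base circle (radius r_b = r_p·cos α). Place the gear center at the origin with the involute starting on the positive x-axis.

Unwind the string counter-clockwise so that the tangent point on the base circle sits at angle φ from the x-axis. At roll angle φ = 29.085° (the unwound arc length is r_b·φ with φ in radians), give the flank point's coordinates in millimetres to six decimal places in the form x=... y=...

x=34.049310 y=1.290979

pitch radius r_p = m·N/2 = 1.466·43/2 = 31.519000
base radius r_b = r_p·cos α = 31.519000·cos 15.428° = 30.383229
roll angle φ = 29.085° = 0.50762901 rad
x = r_b·(cos φ + φ·sin φ) = 30.383229·(0.87389952 + 0.50762901·0.48610661) = 34.049310
y = r_b·(sin φ − φ·cos φ) = 30.383229·(0.48610661 − 0.50762901·0.87389952) = 1.290979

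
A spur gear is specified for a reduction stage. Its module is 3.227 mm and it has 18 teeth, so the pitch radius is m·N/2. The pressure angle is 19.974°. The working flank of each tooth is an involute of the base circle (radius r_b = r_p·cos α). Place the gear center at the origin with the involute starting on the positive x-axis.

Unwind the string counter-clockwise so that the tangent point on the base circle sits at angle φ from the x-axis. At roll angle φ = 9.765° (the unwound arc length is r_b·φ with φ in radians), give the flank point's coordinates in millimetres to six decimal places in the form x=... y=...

pitch radius r_p = m·N/2 = 3.227·18/2 = 29.043000
base radius r_b = r_p·cos α = 29.043000·cos 19.974° = 27.295998
roll angle φ = 9.765° = 0.17043140 rad
x = r_b·(cos φ + φ·sin φ) = 27.295998·(0.98551169 + 0.17043140·0.16960752) = 27.689555
y = r_b·(sin φ − φ·cos φ) = 27.295998·(0.16960752 − 0.17043140·0.98551169) = 0.044912

x=27.689555 y=0.044912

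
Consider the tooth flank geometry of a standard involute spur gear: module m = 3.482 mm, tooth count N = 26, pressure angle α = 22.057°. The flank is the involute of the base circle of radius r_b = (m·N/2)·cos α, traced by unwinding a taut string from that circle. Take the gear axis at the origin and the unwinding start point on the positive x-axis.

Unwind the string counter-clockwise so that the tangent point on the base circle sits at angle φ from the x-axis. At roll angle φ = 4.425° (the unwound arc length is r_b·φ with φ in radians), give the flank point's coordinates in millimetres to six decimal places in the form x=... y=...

pitch radius r_p = m·N/2 = 3.482·26/2 = 45.266000
base radius r_b = r_p·cos α = 45.266000·cos 22.057° = 41.953014
roll angle φ = 4.425° = 0.07723082 rad
x = r_b·(cos φ + φ·sin φ) = 41.953014·(0.99701918 + 0.07723082·0.07715407) = 42.077944
y = r_b·(sin φ − φ·cos φ) = 41.953014·(0.07715407 − 0.07723082·0.99701918) = 0.006438

x=42.077944 y=0.006438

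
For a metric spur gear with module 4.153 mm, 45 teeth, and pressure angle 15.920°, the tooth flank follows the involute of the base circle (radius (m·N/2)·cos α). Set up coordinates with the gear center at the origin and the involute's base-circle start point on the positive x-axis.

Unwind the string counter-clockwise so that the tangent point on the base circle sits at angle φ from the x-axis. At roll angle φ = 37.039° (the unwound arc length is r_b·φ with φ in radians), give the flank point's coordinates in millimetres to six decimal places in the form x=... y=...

x=106.718001 y=7.758704

pitch radius r_p = m·N/2 = 4.153·45/2 = 93.442500
base radius r_b = r_p·cos α = 93.442500·cos 15.920° = 89.858571
roll angle φ = 37.039° = 0.64645250 rad
x = r_b·(cos φ + φ·sin φ) = 89.858571·(0.79822568 + 0.64645250·0.60235850) = 106.718001
y = r_b·(sin φ − φ·cos φ) = 89.858571·(0.60235850 − 0.64645250·0.79822568) = 7.758704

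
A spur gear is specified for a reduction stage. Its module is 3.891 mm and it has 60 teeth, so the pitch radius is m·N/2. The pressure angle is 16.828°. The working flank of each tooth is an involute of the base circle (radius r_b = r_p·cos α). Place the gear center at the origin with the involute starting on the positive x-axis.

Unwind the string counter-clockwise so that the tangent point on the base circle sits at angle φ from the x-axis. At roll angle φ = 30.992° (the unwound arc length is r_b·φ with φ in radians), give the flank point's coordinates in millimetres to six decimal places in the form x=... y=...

x=126.900614 y=5.723669

pitch radius r_p = m·N/2 = 3.891·60/2 = 116.730000
base radius r_b = r_p·cos α = 116.730000·cos 16.828° = 111.731404
roll angle φ = 30.992° = 0.54091244 rad
x = r_b·(cos φ + φ·sin φ) = 111.731404·(0.85723921 + 0.54091244·0.51491839) = 126.900614
y = r_b·(sin φ − φ·cos φ) = 111.731404·(0.51491839 − 0.54091244·0.85723921) = 5.723669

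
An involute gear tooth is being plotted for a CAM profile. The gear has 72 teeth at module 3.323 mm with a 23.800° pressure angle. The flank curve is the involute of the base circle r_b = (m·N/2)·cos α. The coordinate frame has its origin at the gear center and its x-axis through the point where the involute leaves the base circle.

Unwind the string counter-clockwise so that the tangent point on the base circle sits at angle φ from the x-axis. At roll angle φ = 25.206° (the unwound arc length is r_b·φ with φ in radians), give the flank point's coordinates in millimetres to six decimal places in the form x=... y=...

pitch radius r_p = m·N/2 = 3.323·72/2 = 119.628000
base radius r_b = r_p·cos α = 119.628000·cos 23.800° = 109.454795
roll angle φ = 25.206° = 0.43992769 rad
x = r_b·(cos φ + φ·sin φ) = 109.454795·(0.90478246 + 0.43992769·0.42587404) = 119.539549
y = r_b·(sin φ − φ·cos φ) = 109.454795·(0.42587404 − 0.43992769·0.90478246) = 3.046694

x=119.539549 y=3.046694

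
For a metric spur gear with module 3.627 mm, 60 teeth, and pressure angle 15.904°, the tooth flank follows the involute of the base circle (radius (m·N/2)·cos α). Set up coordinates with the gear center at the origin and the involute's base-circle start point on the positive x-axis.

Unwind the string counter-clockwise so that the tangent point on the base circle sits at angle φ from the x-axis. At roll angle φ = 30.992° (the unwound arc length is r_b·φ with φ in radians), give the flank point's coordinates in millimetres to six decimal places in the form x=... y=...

x=118.852114 y=5.360653

pitch radius r_p = m·N/2 = 3.627·60/2 = 108.810000
base radius r_b = r_p·cos α = 108.810000·cos 15.904° = 104.644991
roll angle φ = 30.992° = 0.54091244 rad
x = r_b·(cos φ + φ·sin φ) = 104.644991·(0.85723921 + 0.54091244·0.51491839) = 118.852114
y = r_b·(sin φ − φ·cos φ) = 104.644991·(0.51491839 − 0.54091244·0.85723921) = 5.360653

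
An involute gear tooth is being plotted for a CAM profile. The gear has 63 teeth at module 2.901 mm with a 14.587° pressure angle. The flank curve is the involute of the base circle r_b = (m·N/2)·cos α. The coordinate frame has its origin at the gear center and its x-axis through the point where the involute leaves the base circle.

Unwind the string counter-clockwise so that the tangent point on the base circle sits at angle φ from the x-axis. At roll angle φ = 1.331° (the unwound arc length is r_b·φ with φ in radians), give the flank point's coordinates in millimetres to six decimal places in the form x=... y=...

pitch radius r_p = m·N/2 = 2.901·63/2 = 91.381500
base radius r_b = r_p·cos α = 91.381500·cos 14.587° = 88.435940
roll angle φ = 1.331° = 0.02323033 rad
x = r_b·(cos φ + φ·sin φ) = 88.435940·(0.99973019 + 0.02323033·0.02322824) = 88.459799
y = r_b·(sin φ − φ·cos φ) = 88.435940·(0.02322824 − 0.02323033·0.99973019) = 0.000370

x=88.459799 y=0.000370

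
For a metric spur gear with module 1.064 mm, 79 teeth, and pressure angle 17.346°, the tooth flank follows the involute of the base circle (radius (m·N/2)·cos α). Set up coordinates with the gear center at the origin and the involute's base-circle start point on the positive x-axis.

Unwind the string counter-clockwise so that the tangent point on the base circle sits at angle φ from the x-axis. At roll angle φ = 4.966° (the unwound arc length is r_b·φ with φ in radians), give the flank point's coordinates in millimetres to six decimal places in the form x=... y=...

x=40.267039 y=0.008700

pitch radius r_p = m·N/2 = 1.064·79/2 = 42.028000
base radius r_b = r_p·cos α = 42.028000·cos 17.346° = 40.116640
roll angle φ = 4.966° = 0.08667305 rad
x = r_b·(cos φ + φ·sin φ) = 40.116640·(0.99624624 + 0.08667305·0.08656457) = 40.267039
y = r_b·(sin φ − φ·cos φ) = 40.116640·(0.08656457 − 0.08667305·0.99624624) = 0.008700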